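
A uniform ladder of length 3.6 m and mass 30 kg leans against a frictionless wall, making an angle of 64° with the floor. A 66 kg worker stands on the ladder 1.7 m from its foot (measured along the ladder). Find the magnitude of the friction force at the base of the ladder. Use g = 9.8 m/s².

f ≈ 221 N

Choose the foot of the ladder as the axis so the floor normal and friction both act there and drop out.
Ladder weight 30×9.8 = 294 N acts at 1.8 m along the ladder; its horizontal arm is 1.8·cos64° = 0.7891 m → τ = 232 N·m clockwise.
Worker: 66×9.8 = 646.8 N at 1.7 m → arm 0.7452 m → τ = 482 N·m clockwise.
Wall normal N acts horizontally at the top; its moment arm is the height L sinθ = 3.6·sin64° = 3.236 m, counterclockwise.
For rotational equilibrium, N × 3.236 = 714, so N = 221 N.
ΣFx = 0: friction at the foot balances the wall's push, so f = N_wall = 221 N.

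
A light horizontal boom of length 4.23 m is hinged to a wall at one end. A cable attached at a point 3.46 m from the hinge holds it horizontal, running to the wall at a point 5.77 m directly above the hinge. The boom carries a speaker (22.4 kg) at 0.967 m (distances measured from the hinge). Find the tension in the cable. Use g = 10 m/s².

About the hinge:
Speaker: 22.4 × 10 = 224 N down at 0.967 m → arm 0.967 m, τ = 224 × 0.967 = 216.6 N·m clockwise.
Total clockwise load moment = 216.6 N·m.
The cable tension T acts at 3.46 m; only its component perpendicular to the boom, T sinθ, produces torque. sinθ = h/√(h²+d²) = 5.77/√(5.77²+3.46²) = 0.8576.
Setting net torque to zero: T × 3.46 × 0.8576 = 216.6 → T = 216.6 / 2.967 = 73 N.

T ≈ 73 N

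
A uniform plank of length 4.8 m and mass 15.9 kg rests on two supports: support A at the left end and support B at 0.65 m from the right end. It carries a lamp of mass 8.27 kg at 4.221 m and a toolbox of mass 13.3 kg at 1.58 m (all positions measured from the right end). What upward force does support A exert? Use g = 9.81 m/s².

About support B:
Beam weight: 15.9 × 9.81 = 156 N down at 2.4 m → arm 1.75 m, τ = 156 × 1.75 = 273 N·m counterclockwise.
Lamp: 8.27 × 9.81 = 81.13 N down at 4.221 m → arm 3.571 m, τ = 81.13 × 3.571 = 289.7 N·m counterclockwise.
Toolbox: 13.3 × 9.81 = 130.5 N down at 1.58 m → arm 0.93 m, τ = 130.5 × 0.93 = 121.4 N·m counterclockwise.
Net load moment about support B = 684.1 N·m counterclockwise.
Reaction R at support A is upward at 4.8 m, arm 4.15 m → moment R × 4.15 clockwise.
Balancing moments: R × 4.15 = 684.1, giving R = 165 N.

R_A ≈ 165 N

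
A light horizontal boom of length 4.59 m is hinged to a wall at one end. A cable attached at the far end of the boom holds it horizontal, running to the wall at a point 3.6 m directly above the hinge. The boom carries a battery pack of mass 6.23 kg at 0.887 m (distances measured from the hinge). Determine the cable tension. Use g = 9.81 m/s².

T ≈ 19.1 N

Choose the hinge as the axis so the unknown hinge reaction has zero arm there.
Battery pack: 6.23 × 9.81 = 61.12 N down at 0.887 m → arm 0.887 m, τ = 61.12 × 0.887 = 54.21 N·m clockwise.
Total clockwise load moment = 54.21 N·m.
The cable tension T acts at 4.59 m; only its component perpendicular to the boom, T sinθ, produces torque. sinθ = h/√(h²+d²) = 3.6/√(3.6²+4.59²) = 0.6171.
Setting net torque to zero: T × 4.59 × 0.6171 = 54.21 → T = 54.21 / 2.832 = 19.1 N.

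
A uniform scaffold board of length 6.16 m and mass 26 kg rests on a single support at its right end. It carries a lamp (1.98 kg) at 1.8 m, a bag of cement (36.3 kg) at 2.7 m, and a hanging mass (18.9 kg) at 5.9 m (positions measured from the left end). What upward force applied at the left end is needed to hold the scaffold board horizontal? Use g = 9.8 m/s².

Sum moments about the right end (the unknown pivot reaction has zero arm there).
Beam weight: 26 × 9.8 = 254.8 N down at 3.08 m → arm 3.08 m, τ = 254.8 × 3.08 = 784.8 N·m counterclockwise.
Lamp: 1.98 × 9.8 = 19.4 N down at 1.8 m → arm 4.36 m, τ = 19.4 × 4.36 = 84.58 N·m counterclockwise.
Bag of cement: 36.3 × 9.8 = 355.7 N down at 2.7 m → arm 3.46 m, τ = 355.7 × 3.46 = 1231 N·m counterclockwise.
Hanging mass: 18.9 × 9.8 = 185.2 N down at 5.9 m → arm 0.26 m, τ = 185.2 × 0.26 = 48.15 N·m counterclockwise.
Net moment of the loads = 2149 N·m counterclockwise.
The upward force F acts at the left end, arm 6.16 m, giving F × 6.16 clockwise.
For rotational equilibrium, F × 6.16 = 2149, so F = 2149 / 6.16 = 349 N.

F ≈ 349 N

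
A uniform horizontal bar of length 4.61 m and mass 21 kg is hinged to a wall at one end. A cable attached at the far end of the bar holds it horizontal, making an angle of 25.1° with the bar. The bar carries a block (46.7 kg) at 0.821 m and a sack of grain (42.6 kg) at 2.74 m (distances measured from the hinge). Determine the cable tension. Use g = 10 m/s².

Take moments about the hinge.
Beam weight: 21 × 10 = 210 N down at 2.305 m → arm 2.305 m, τ = 210 × 2.305 = 484.1 N·m clockwise.
Block: 46.7 × 10 = 467 N down at 0.821 m → arm 0.821 m, τ = 467 × 0.821 = 383.4 N·m clockwise.
Sack of grain: 42.6 × 10 = 426 N down at 2.74 m → arm 2.74 m, τ = 426 × 2.74 = 1167 N·m clockwise.
Total clockwise load moment = 2034 N·m.
The cable tension T acts at 4.61 m; only its component perpendicular to the bar, T sinθ, produces torque. sin 25.1° = 0.4242.
Balancing moments: T × 4.61 × 0.4242 = 2034, giving T = 2034 / 1.956 = 1040 N.

T ≈ 1040 N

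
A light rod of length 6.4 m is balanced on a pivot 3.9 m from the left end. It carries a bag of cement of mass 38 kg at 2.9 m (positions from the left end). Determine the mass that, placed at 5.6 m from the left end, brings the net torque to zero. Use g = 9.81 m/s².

Taking torques about the pivot (at 3.9 m from the left end):
Bag of cement: 38 × 9.81 = 372.8 N down at 2.9 m → arm 1 m, τ = 372.8 × 1 = 372.8 N·m counterclockwise.
Net moment of known loads = 372.8 N·m counterclockwise.
An unknown mass m at 5.6 m has arm 1.7 m; its moment is m·g·1.7 clockwise.
For rotational equilibrium, m × 9.81 × 1.7 = 372.8, so m = 372.8 / (9.81 × 1.7) = 22.4 kg.

m ≈ 22.4 kg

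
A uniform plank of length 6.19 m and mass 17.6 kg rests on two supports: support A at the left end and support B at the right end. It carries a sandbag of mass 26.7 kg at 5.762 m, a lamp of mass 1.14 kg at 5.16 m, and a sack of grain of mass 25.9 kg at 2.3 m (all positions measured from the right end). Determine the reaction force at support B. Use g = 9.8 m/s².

R_B ≈ 266 N

Taking torques about support A:
Beam weight: 17.6 × 9.8 = 172.5 N down at 3.095 m → arm 3.095 m, τ = 172.5 × 3.095 = 533.9 N·m clockwise.
Sandbag: 26.7 × 9.8 = 261.7 N down at 5.762 m → arm 0.428 m, τ = 261.7 × 0.428 = 112 N·m clockwise.
Lamp: 1.14 × 9.8 = 11.17 N down at 5.16 m → arm 1.03 m, τ = 11.17 × 1.03 = 11.51 N·m clockwise.
Sack of grain: 25.9 × 9.8 = 253.8 N down at 2.3 m → arm 3.89 m, τ = 253.8 × 3.89 = 987.3 N·m clockwise.
Net load moment about support A = 1645 N·m clockwise.
Reaction R at support B is upward at 0 m, arm 6.19 m → moment R × 6.19 counterclockwise.
For rotational equilibrium, R × 6.19 = 1645, so R = 266 N.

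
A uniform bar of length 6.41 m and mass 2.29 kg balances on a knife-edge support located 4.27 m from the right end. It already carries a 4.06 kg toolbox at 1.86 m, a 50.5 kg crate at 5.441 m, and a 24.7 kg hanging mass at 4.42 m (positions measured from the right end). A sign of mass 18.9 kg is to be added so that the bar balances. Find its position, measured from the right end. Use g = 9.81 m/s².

x ≈ 1.59 m from the right end

About the knife-edge support (at 4.27 m from the right end):
Beam weight: 2.29 × 9.81 = 22.46 N down at 3.205 m → arm 1.065 m, τ = 22.46 × 1.065 = 23.92 N·m clockwise.
Toolbox: 4.06 × 9.81 = 39.83 N down at 1.86 m → arm 2.41 m, τ = 39.83 × 2.41 = 95.99 N·m clockwise.
Crate: 50.5 × 9.81 = 495.4 N down at 5.441 m → arm 1.171 m, τ = 495.4 × 1.171 = 580.1 N·m counterclockwise.
Hanging mass: 24.7 × 9.81 = 242.3 N down at 4.42 m → arm 0.15 m, τ = 242.3 × 0.15 = 36.34 N·m counterclockwise.
Net moment of existing loads = 496.5 N·m counterclockwise.
The sign weighs 18.9 × 9.81 = 185.4 N and must supply an equal clockwise moment, so its lever arm about the knife-edge support is 496.5 / 185.4 = 2.68 m.
That puts it at 4.27 − 2.68 = 1.59 m from the right end.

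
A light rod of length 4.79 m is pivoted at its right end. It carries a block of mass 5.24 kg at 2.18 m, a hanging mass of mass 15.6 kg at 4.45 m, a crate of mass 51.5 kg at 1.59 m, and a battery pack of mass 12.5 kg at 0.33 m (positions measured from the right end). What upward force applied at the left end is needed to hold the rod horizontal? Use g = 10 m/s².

F ≈ 348 N

Sum moments about the right end (the unknown pivot reaction has zero arm there).
Block: 5.24 × 10 = 52.4 N down at 2.18 m → arm 2.18 m, τ = 52.4 × 2.18 = 114.2 N·m counterclockwise.
Hanging mass: 15.6 × 10 = 156 N down at 4.45 m → arm 4.45 m, τ = 156 × 4.45 = 694.2 N·m counterclockwise.
Crate: 51.5 × 10 = 515 N down at 1.59 m → arm 1.59 m, τ = 515 × 1.59 = 818.9 N·m counterclockwise.
Battery pack: 12.5 × 10 = 125 N down at 0.33 m → arm 0.33 m, τ = 125 × 0.33 = 41.25 N·m counterclockwise.
Net moment of the loads = 1669 N·m counterclockwise.
The upward force F acts at the left end, arm 4.79 m, giving F × 4.79 clockwise.
For rotational equilibrium, F × 4.79 = 1669, so F = 1669 / 4.79 = 348 N.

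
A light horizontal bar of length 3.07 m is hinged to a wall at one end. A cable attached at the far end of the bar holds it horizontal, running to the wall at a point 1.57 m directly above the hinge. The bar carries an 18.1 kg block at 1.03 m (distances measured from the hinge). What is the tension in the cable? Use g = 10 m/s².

About the hinge:
Block: 18.1 × 10 = 181 N down at 1.03 m → arm 1.03 m, τ = 181 × 1.03 = 186.4 N·m clockwise.
Total clockwise load moment = 186.4 N·m.
The cable tension T acts at 3.07 m; only its component perpendicular to the bar, T sinθ, produces torque. sinθ = h/√(h²+d²) = 1.57/√(1.57²+3.07²) = 0.4553.
Στ = 0 ⇒ T × 3.07 × 0.4553 = 186.4 ⇒ T = 186.4 / 1.398 = 133 N.

T ≈ 133 N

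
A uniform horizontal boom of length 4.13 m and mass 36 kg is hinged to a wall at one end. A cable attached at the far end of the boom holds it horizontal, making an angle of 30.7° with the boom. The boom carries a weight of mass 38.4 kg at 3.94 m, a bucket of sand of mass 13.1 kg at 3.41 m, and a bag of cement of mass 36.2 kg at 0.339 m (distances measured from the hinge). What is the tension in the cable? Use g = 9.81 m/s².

Take moments about the hinge.
Beam weight: 36 × 9.81 = 353.2 N down at 2.065 m → arm 2.065 m, τ = 353.2 × 2.065 = 729.4 N·m clockwise.
Weight: 38.4 × 9.81 = 376.7 N down at 3.94 m → arm 3.94 m, τ = 376.7 × 3.94 = 1484 N·m clockwise.
Bucket of sand: 13.1 × 9.81 = 128.5 N down at 3.41 m → arm 3.41 m, τ = 128.5 × 3.41 = 438.2 N·m clockwise.
Bag of cement: 36.2 × 9.81 = 355.1 N down at 0.339 m → arm 0.339 m, τ = 355.1 × 0.339 = 120.4 N·m clockwise.
Total clockwise load moment = 2772 N·m.
The cable tension T acts at 4.13 m; only its component perpendicular to the boom, T sinθ, produces torque. sin 30.7° = 0.5105.
Στ = 0 ⇒ T × 4.13 × 0.5105 = 2772 ⇒ T = 2772 / 2.108 = 1310 N.

T ≈ 1310 N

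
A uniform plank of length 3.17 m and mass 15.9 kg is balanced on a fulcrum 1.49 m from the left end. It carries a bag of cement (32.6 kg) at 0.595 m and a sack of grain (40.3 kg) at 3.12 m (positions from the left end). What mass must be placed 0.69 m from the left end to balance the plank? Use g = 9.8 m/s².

m ≈ 47.5 kg

Sum moments about the fulcrum (at 1.49 m from the left end) (the support reaction has zero arm there).
Beam weight: 15.9 × 9.8 = 155.8 N down at 1.585 m → arm 0.095 m, τ = 155.8 × 0.095 = 14.8 N·m clockwise.
Bag of cement: 32.6 × 9.8 = 319.5 N down at 0.595 m → arm 0.895 m, τ = 319.5 × 0.895 = 286 N·m counterclockwise.
Sack of grain: 40.3 × 9.8 = 394.9 N down at 3.12 m → arm 1.63 m, τ = 394.9 × 1.63 = 643.7 N·m clockwise.
Net moment of known loads = 372.5 N·m clockwise.
An unknown mass m at 0.69 m has arm 0.8 m; its moment is m·g·0.8 counterclockwise.
Στ = 0 ⇒ m × 9.8 × 0.8 = 372.5 ⇒ m = 372.5 / (9.8 × 0.8) = 47.5 kg.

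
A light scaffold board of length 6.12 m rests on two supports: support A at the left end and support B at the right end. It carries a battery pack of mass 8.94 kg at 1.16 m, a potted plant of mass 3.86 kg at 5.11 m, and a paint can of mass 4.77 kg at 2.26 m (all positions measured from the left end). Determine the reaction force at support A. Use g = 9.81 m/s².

Sum moments about support B (its reaction then has zero moment arm).
Battery pack: 8.94 × 9.81 = 87.7 N down at 1.16 m → arm 4.96 m, τ = 87.7 × 4.96 = 435 N·m counterclockwise.
Potted plant: 3.86 × 9.81 = 37.87 N down at 5.11 m → arm 1.01 m, τ = 37.87 × 1.01 = 38.25 N·m counterclockwise.
Paint can: 4.77 × 9.81 = 46.79 N down at 2.26 m → arm 3.86 m, τ = 46.79 × 3.86 = 180.6 N·m counterclockwise.
Net load moment about support B = 653.9 N·m counterclockwise.
Reaction R at support A is upward at 0 m, arm 6.12 m → moment R × 6.12 clockwise.
Στ = 0 ⇒ R × 6.12 = 653.9 ⇒ R = 107 N.

R_A ≈ 107 N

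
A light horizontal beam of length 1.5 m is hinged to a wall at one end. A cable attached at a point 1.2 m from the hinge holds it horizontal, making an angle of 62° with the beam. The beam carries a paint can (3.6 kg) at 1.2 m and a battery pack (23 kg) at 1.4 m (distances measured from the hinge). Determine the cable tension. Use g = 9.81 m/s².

T ≈ 338 N

Taking torques about the hinge:
Paint can: 3.6 × 9.81 = 35.32 N down at 1.2 m → arm 1.2 m, τ = 35.32 × 1.2 = 42.38 N·m clockwise.
Battery pack: 23 × 9.81 = 225.6 N down at 1.4 m → arm 1.4 m, τ = 225.6 × 1.4 = 315.8 N·m clockwise.
Total clockwise load moment = 358.2 N·m.
The cable tension T acts at 1.2 m; only its component perpendicular to the beam, T sinθ, produces torque. sin 62° = 0.8829.
Setting net torque to zero: T × 1.2 × 0.8829 = 358.2 → T = 358.2 / 1.059 = 338 N.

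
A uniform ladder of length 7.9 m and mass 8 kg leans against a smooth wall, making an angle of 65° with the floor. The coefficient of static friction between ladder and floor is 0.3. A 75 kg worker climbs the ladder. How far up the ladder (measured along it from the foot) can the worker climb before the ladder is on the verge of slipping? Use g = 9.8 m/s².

d ≈ 5.2 m

Sum moments about the foot of the ladder (the floor normal and friction both act there and drop out).
Ladder weight 8×9.8 = 78.4 N acts at 3.95 m along the ladder; its horizontal arm is 3.95·cos65° = 1.669 m → τ = 130.8 N·m clockwise.
Worker weight 75×9.8 = 735 N at distance d → arm d·cos65° → τ = 735·d·0.4226 clockwise.
Wall normal N at the top has arm L sinθ = 7.16 m counterclockwise, so Στ = 0 gives N·7.16 = 130.8 + 310.6·d.
ΣFy = 0 ⇒ N_floor = 813.4 N, so the maximum friction is μ_s·N_floor = 0.3×813.4 = 244 N. ΣFx = 0 ⇒ N_wall = f, so at the slipping point N = 244 N.
Substituting: 244×7.16 = 130.8 + 310.6·d ⇒ d = (1747 − 130.8) / 310.6 = 5.2 m.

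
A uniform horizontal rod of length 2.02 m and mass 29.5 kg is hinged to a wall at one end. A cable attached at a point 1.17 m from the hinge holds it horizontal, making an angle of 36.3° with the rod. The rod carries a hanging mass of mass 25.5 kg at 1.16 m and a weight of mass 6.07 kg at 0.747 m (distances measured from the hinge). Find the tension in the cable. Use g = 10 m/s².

Sum moments about the hinge (the unknown hinge reaction has zero arm there).
Beam weight: 29.5 × 10 = 295 N down at 1.01 m → arm 1.01 m, τ = 295 × 1.01 = 297.9 N·m clockwise.
Hanging mass: 25.5 × 10 = 255 N down at 1.16 m → arm 1.16 m, τ = 255 × 1.16 = 295.8 N·m clockwise.
Weight: 6.07 × 10 = 60.7 N down at 0.747 m → arm 0.747 m, τ = 60.7 × 0.747 = 45.34 N·m clockwise.
Total clockwise load moment = 639 N·m.
The cable tension T acts at 1.17 m; only its component perpendicular to the rod, T sinθ, produces torque. sin 36.3° = 0.592.
Balancing moments: T × 1.17 × 0.592 = 639, giving T = 639 / 0.6926 = 923 N.

T ≈ 923 N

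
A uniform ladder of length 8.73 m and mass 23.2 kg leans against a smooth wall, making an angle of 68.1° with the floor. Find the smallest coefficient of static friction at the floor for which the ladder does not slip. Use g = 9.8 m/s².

μ_min ≈ 0.201

Take moments about the foot of the ladder.
Ladder weight 23.2×9.8 = 227.4 N acts at 4.365 m along the ladder; its horizontal arm is 4.365·cos68.1° = 1.628 m → τ = 370.2 N·m clockwise.
Wall normal N acts horizontally at the top; its moment arm is the height L sinθ = 8.73·sin68.1° = 8.1 m, counterclockwise.
Στ = 0 ⇒ N × 8.1 = 370.2 ⇒ N = 45.7 N.
ΣFx = 0 ⇒ f = N_wall = 45.7 N. ΣFy = 0 ⇒ N_floor = 227.4 N.
μ_min = f / N_floor = 45.7 / 227.4 = 0.201.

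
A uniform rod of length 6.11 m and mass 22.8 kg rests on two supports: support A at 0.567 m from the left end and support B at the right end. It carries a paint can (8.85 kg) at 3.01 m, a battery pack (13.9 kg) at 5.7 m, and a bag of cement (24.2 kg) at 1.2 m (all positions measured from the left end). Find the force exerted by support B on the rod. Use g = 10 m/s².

Choose support A as the axis so its reaction then has zero moment arm.
Beam weight: 22.8 × 10 = 228 N down at 3.055 m → arm 2.488 m, τ = 228 × 2.488 = 567.3 N·m clockwise.
Paint can: 8.85 × 10 = 88.5 N down at 3.01 m → arm 2.443 m, τ = 88.5 × 2.443 = 216.2 N·m clockwise.
Battery pack: 13.9 × 10 = 139 N down at 5.7 m → arm 5.133 m, τ = 139 × 5.133 = 713.5 N·m clockwise.
Bag of cement: 24.2 × 10 = 242 N down at 1.2 m → arm 0.633 m, τ = 242 × 0.633 = 153.2 N·m clockwise.
Net load moment about support A = 1650 N·m clockwise.
Reaction R at support B is upward at 6.11 m, arm 5.543 m → moment R × 5.543 counterclockwise.
Balancing moments: R × 5.543 = 1650, giving R = 298 N.

R_B ≈ 298 N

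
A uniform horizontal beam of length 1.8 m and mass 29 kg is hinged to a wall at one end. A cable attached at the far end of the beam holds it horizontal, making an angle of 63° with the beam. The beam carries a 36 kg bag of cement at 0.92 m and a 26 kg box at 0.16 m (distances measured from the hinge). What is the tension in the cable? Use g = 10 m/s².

T ≈ 395 N

Sum moments about the hinge (the unknown hinge reaction has zero arm there).
Beam weight: 29 × 10 = 290 N down at 0.9 m → arm 0.9 m, τ = 290 × 0.9 = 261 N·m clockwise.
Bag of cement: 36 × 10 = 360 N down at 0.92 m → arm 0.92 m, τ = 360 × 0.92 = 331.2 N·m clockwise.
Box: 26 × 10 = 260 N down at 0.16 m → arm 0.16 m, τ = 260 × 0.16 = 41.6 N·m clockwise.
Total clockwise load moment = 633.8 N·m.
The cable tension T acts at 1.8 m; only its component perpendicular to the beam, T sinθ, produces torque. sin 63° = 0.891.
For rotational equilibrium, T × 1.8 × 0.891 = 633.8, so T = 633.8 / 1.604 = 395 N.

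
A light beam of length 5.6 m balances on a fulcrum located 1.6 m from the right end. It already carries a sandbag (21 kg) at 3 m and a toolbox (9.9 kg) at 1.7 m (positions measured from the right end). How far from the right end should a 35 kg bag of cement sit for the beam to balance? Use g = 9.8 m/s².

x ≈ 0.732 m from the right end

Taking torques about the fulcrum (at 1.6 m from the right end):
Sandbag: 21 × 9.8 = 205.8 N down at 3 m → arm 1.4 m, τ = 205.8 × 1.4 = 288.1 N·m counterclockwise.
Toolbox: 9.9 × 9.8 = 97.02 N down at 1.7 m → arm 0.1 m, τ = 97.02 × 0.1 = 9.702 N·m counterclockwise.
Net moment of existing loads = 297.8 N·m counterclockwise.
The bag of cement weighs 35 × 9.8 = 343 N and must supply an equal clockwise moment, so its lever arm about the fulcrum is 297.8 / 343 = 0.868 m.
That puts it at 1.6 − 0.868 = 0.732 m from the right end.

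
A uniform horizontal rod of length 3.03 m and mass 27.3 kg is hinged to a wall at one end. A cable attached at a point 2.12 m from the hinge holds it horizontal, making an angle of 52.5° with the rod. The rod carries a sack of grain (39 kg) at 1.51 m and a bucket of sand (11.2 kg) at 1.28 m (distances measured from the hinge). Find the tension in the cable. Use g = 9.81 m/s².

Sum moments about the hinge (the unknown hinge reaction has zero arm there).
Beam weight: 27.3 × 9.81 = 267.8 N down at 1.515 m → arm 1.515 m, τ = 267.8 × 1.515 = 405.7 N·m clockwise.
Sack of grain: 39 × 9.81 = 382.6 N down at 1.51 m → arm 1.51 m, τ = 382.6 × 1.51 = 577.7 N·m clockwise.
Bucket of sand: 11.2 × 9.81 = 109.9 N down at 1.28 m → arm 1.28 m, τ = 109.9 × 1.28 = 140.7 N·m clockwise.
Total clockwise load moment = 1124 N·m.
The cable tension T acts at 2.12 m; only its component perpendicular to the rod, T sinθ, produces torque. sin 52.5° = 0.7934.
Στ = 0 ⇒ T × 2.12 × 0.7934 = 1124 ⇒ T = 1124 / 1.682 = 668 N.

T ≈ 668 N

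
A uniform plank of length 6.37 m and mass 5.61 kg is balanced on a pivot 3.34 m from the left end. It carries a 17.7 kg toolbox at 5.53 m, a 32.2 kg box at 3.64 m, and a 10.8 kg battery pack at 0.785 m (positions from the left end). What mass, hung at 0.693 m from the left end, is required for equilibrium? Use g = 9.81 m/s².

Choose the pivot (at 3.34 m from the left end) as the axis so the support reaction has zero arm there.
Beam weight: 5.61 × 9.81 = 55.03 N down at 3.185 m → arm 0.155 m, τ = 55.03 × 0.155 = 8.53 N·m counterclockwise.
Toolbox: 17.7 × 9.81 = 173.6 N down at 5.53 m → arm 2.19 m, τ = 173.6 × 2.19 = 380.2 N·m clockwise.
Box: 32.2 × 9.81 = 315.9 N down at 3.64 m → arm 0.3 m, τ = 315.9 × 0.3 = 94.77 N·m clockwise.
Battery pack: 10.8 × 9.81 = 105.9 N down at 0.785 m → arm 2.555 m, τ = 105.9 × 2.555 = 270.6 N·m counterclockwise.
Net moment of known loads = 195.8 N·m clockwise.
An unknown mass m at 0.693 m has arm 2.647 m; its moment is m·g·2.647 counterclockwise.
Balancing moments: m × 9.81 × 2.647 = 195.8, giving m = 195.8 / (9.81 × 2.647) = 7.54 kg.

m ≈ 7.54 kg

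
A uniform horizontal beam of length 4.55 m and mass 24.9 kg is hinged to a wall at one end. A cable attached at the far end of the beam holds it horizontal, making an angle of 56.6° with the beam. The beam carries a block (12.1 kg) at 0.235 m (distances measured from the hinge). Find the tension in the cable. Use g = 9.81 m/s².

T ≈ 154 N

Sum moments about the hinge (the unknown hinge reaction has zero arm there).
Beam weight: 24.9 × 9.81 = 244.3 N down at 2.275 m → arm 2.275 m, τ = 244.3 × 2.275 = 555.8 N·m clockwise.
Block: 12.1 × 9.81 = 118.7 N down at 0.235 m → arm 0.235 m, τ = 118.7 × 0.235 = 27.89 N·m clockwise.
Total clockwise load moment = 583.7 N·m.
The cable tension T acts at 4.55 m; only its component perpendicular to the beam, T sinθ, produces torque. sin 56.6° = 0.8348.
Στ = 0 ⇒ T × 4.55 × 0.8348 = 583.7 ⇒ T = 583.7 / 3.798 = 154 N.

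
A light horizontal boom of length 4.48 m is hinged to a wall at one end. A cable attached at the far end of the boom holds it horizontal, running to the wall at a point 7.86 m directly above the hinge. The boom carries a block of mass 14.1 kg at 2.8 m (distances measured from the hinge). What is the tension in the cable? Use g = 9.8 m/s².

Choose the hinge as the axis so the unknown hinge reaction has zero arm there.
Block: 14.1 × 9.8 = 138.2 N down at 2.8 m → arm 2.8 m, τ = 138.2 × 2.8 = 387 N·m clockwise.
Total clockwise load moment = 387 N·m.
The cable tension T acts at 4.48 m; only its component perpendicular to the boom, T sinθ, produces torque. sinθ = h/√(h²+d²) = 7.86/√(7.86²+4.48²) = 0.8688.
Setting net torque to zero: T × 4.48 × 0.8688 = 387 → T = 387 / 3.892 = 99.4 N.

T ≈ 99.4 N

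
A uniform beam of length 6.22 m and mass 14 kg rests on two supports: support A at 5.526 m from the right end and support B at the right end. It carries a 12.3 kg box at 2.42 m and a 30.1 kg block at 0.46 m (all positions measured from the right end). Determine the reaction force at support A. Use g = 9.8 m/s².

Taking torques about support B:
Beam weight: 14 × 9.8 = 137.2 N down at 3.11 m → arm 3.11 m, τ = 137.2 × 3.11 = 426.7 N·m counterclockwise.
Box: 12.3 × 9.8 = 120.5 N down at 2.42 m → arm 2.42 m, τ = 120.5 × 2.42 = 291.6 N·m counterclockwise.
Block: 30.1 × 9.8 = 295 N down at 0.46 m → arm 0.46 m, τ = 295 × 0.46 = 135.7 N·m counterclockwise.
Net load moment about support B = 854 N·m counterclockwise.
Reaction R at support A is upward at 5.526 m, arm 5.526 m → moment R × 5.526 clockwise.
For rotational equilibrium, R × 5.526 = 854, so R = 155 N.

R_A ≈ 155 N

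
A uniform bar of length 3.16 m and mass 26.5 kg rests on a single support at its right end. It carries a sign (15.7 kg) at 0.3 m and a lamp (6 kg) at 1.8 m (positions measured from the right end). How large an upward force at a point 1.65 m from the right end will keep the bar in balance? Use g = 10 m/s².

Sum moments about the right end (the unknown pivot reaction has zero arm there).
Beam weight: 26.5 × 10 = 265 N down at 1.58 m → arm 1.58 m, τ = 265 × 1.58 = 418.7 N·m counterclockwise.
Sign: 15.7 × 10 = 157 N down at 0.3 m → arm 0.3 m, τ = 157 × 0.3 = 47.1 N·m counterclockwise.
Lamp: 6 × 10 = 60 N down at 1.8 m → arm 1.8 m, τ = 60 × 1.8 = 108 N·m counterclockwise.
Net moment of the loads = 573.8 N·m counterclockwise.
The upward force F acts at a point 1.65 m from the right end, arm 1.65 m, giving F × 1.65 clockwise.
Setting net torque to zero: F × 1.65 = 573.8 → F = 573.8 / 1.65 = 348 N.

F ≈ 348 N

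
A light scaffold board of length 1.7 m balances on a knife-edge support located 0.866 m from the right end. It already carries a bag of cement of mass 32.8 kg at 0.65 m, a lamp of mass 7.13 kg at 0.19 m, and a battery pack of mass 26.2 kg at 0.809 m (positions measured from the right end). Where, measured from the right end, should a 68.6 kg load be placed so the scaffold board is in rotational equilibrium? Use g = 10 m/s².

Take moments about the knife-edge support (at 0.866 m from the right end).
Bag of cement: 32.8 × 10 = 328 N down at 0.65 m → arm 0.216 m, τ = 328 × 0.216 = 70.85 N·m clockwise.
Lamp: 7.13 × 10 = 71.3 N down at 0.19 m → arm 0.676 m, τ = 71.3 × 0.676 = 48.2 N·m clockwise.
Battery pack: 26.2 × 10 = 262 N down at 0.809 m → arm 0.057 m, τ = 262 × 0.057 = 14.93 N·m clockwise.
Net moment of existing loads = 134 N·m clockwise.
The load weighs 68.6 × 10 = 686 N and must supply an equal counterclockwise moment, so its lever arm about the knife-edge support is 134 / 686 = 0.195 m.
That puts it at 0.866 + 0.195 = 1.06 m from the right end.

x ≈ 1.06 m from the right end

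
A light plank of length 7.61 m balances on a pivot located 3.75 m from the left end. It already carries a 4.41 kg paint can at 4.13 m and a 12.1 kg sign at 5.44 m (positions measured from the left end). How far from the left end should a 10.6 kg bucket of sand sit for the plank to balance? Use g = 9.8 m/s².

x ≈ 1.66 m from the left end

Take moments about the pivot (at 3.75 m from the left end).
Paint can: 4.41 × 9.8 = 43.22 N down at 4.13 m → arm 0.38 m, τ = 43.22 × 0.38 = 16.42 N·m clockwise.
Sign: 12.1 × 9.8 = 118.6 N down at 5.44 m → arm 1.69 m, τ = 118.6 × 1.69 = 200.4 N·m clockwise.
Net moment of existing loads = 216.8 N·m clockwise.
The bucket of sand weighs 10.6 × 9.8 = 103.9 N and must supply an equal counterclockwise moment, so its lever arm about the pivot is 216.8 / 103.9 = 2.09 m.
That puts it at 3.75 − 2.09 = 1.66 m from the left end.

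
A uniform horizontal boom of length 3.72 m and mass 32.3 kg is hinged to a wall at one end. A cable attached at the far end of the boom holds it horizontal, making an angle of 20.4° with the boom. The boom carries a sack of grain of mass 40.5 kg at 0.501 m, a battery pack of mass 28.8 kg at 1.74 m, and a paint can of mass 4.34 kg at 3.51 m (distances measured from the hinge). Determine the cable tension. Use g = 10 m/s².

Taking torques about the hinge:
Beam weight: 32.3 × 10 = 323 N down at 1.86 m → arm 1.86 m, τ = 323 × 1.86 = 600.8 N·m clockwise.
Sack of grain: 40.5 × 10 = 405 N down at 0.501 m → arm 0.501 m, τ = 405 × 0.501 = 202.9 N·m clockwise.
Battery pack: 28.8 × 10 = 288 N down at 1.74 m → arm 1.74 m, τ = 288 × 1.74 = 501.1 N·m clockwise.
Paint can: 4.34 × 10 = 43.4 N down at 3.51 m → arm 3.51 m, τ = 43.4 × 3.51 = 152.3 N·m clockwise.
Total clockwise load moment = 1457 N·m.
The cable tension T acts at 3.72 m; only its component perpendicular to the boom, T sinθ, produces torque. sin 20.4° = 0.3486.
Στ = 0 ⇒ T × 3.72 × 0.3486 = 1457 ⇒ T = 1457 / 1.297 = 1120 N.

T ≈ 1120 N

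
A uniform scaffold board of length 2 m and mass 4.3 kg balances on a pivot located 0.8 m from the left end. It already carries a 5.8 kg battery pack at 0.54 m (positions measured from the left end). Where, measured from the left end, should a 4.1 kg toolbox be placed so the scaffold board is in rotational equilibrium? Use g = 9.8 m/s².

Choose the pivot (at 0.8 m from the left end) as the axis so the support reaction has zero arm there.
Beam weight: 4.3 × 9.8 = 42.14 N down at 1 m → arm 0.2 m, τ = 42.14 × 0.2 = 8.428 N·m clockwise.
Battery pack: 5.8 × 9.8 = 56.84 N down at 0.54 m → arm 0.26 m, τ = 56.84 × 0.26 = 14.78 N·m counterclockwise.
Net moment of existing loads = 6.352 N·m counterclockwise.
The toolbox weighs 4.1 × 9.8 = 40.18 N and must supply an equal clockwise moment, so its lever arm about the pivot is 6.352 / 40.18 = 0.158 m.
That puts it at 0.8 + 0.158 = 0.958 m from the left end.

x ≈ 0.958 m from the left end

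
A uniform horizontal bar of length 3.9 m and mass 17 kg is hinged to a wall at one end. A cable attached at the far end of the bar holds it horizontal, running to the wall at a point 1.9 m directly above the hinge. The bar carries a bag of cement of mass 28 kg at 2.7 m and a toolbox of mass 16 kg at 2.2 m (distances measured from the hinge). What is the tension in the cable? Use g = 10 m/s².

T ≈ 843 N

Sum moments about the hinge (the unknown hinge reaction has zero arm there).
Beam weight: 17 × 10 = 170 N down at 1.95 m → arm 1.95 m, τ = 170 × 1.95 = 331.5 N·m clockwise.
Bag of cement: 28 × 10 = 280 N down at 2.7 m → arm 2.7 m, τ = 280 × 2.7 = 756 N·m clockwise.
Toolbox: 16 × 10 = 160 N down at 2.2 m → arm 2.2 m, τ = 160 × 2.2 = 352 N·m clockwise.
Total clockwise load moment = 1440 N·m.
The cable tension T acts at 3.9 m; only its component perpendicular to the bar, T sinθ, produces torque. sinθ = h/√(h²+d²) = 1.9/√(1.9²+3.9²) = 0.438.
Setting net torque to zero: T × 3.9 × 0.438 = 1440 → T = 1440 / 1.708 = 843 N.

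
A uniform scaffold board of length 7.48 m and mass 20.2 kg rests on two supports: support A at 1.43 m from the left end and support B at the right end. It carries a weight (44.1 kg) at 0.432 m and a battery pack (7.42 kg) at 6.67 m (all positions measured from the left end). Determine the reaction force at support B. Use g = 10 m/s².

Choose support A as the axis so its reaction then has zero moment arm.
Beam weight: 20.2 × 10 = 202 N down at 3.74 m → arm 2.31 m, τ = 202 × 2.31 = 466.6 N·m clockwise.
Weight: 44.1 × 10 = 441 N down at 0.432 m → arm 0.998 m, τ = 441 × 0.998 = 440.1 N·m counterclockwise.
Battery pack: 7.42 × 10 = 74.2 N down at 6.67 m → arm 5.24 m, τ = 74.2 × 5.24 = 388.8 N·m clockwise.
Net load moment about support A = 415.3 N·m clockwise.
Reaction R at support B is upward at 7.48 m, arm 6.05 m → moment R × 6.05 counterclockwise.
For rotational equilibrium, R × 6.05 = 415.3, so R = 68.6 N.

R_B ≈ 68.6 N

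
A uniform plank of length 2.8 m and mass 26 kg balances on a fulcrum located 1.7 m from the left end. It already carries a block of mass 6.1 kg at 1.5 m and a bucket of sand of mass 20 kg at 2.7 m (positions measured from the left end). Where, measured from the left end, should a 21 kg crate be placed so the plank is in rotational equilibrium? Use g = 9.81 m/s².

About the fulcrum (at 1.7 m from the left end):
Beam weight: 26 × 9.81 = 255.1 N down at 1.4 m → arm 0.3 m, τ = 255.1 × 0.3 = 76.53 N·m counterclockwise.
Block: 6.1 × 9.81 = 59.84 N down at 1.5 m → arm 0.2 m, τ = 59.84 × 0.2 = 11.97 N·m counterclockwise.
Bucket of sand: 20 × 9.81 = 196.2 N down at 2.7 m → arm 1 m, τ = 196.2 × 1 = 196.2 N·m clockwise.
Net moment of existing loads = 107.7 N·m clockwise.
The crate weighs 21 × 9.81 = 206 N and must supply an equal counterclockwise moment, so its lever arm about the fulcrum is 107.7 / 206 = 0.523 m.
That puts it at 1.7 − 0.523 = 1.18 m from the left end.

x ≈ 1.18 m from the left end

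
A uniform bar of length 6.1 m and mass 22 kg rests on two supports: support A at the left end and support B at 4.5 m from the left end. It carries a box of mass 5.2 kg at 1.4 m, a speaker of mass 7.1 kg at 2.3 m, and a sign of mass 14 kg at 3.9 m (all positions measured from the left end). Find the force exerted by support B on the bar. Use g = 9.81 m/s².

Taking torques about support A:
Beam weight: 22 × 9.81 = 215.8 N down at 3.05 m → arm 3.05 m, τ = 215.8 × 3.05 = 658.2 N·m clockwise.
Box: 5.2 × 9.81 = 51.01 N down at 1.4 m → arm 1.4 m, τ = 51.01 × 1.4 = 71.41 N·m clockwise.
Speaker: 7.1 × 9.81 = 69.65 N down at 2.3 m → arm 2.3 m, τ = 69.65 × 2.3 = 160.2 N·m clockwise.
Sign: 14 × 9.81 = 137.3 N down at 3.9 m → arm 3.9 m, τ = 137.3 × 3.9 = 535.5 N·m clockwise.
Net load moment about support A = 1425 N·m clockwise.
Reaction R at support B is upward at 4.5 m, arm 4.5 m → moment R × 4.5 counterclockwise.
Στ = 0 ⇒ R × 4.5 = 1425 ⇒ R = 317 N.

R_B ≈ 317 N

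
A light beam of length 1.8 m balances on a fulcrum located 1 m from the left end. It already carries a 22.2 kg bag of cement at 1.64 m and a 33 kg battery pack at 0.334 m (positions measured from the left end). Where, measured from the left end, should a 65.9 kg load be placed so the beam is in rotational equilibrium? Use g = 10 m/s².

About the fulcrum (at 1 m from the left end):
Bag of cement: 22.2 × 10 = 222 N down at 1.64 m → arm 0.64 m, τ = 222 × 0.64 = 142.1 N·m clockwise.
Battery pack: 33 × 10 = 330 N down at 0.334 m → arm 0.666 m, τ = 330 × 0.666 = 219.8 N·m counterclockwise.
Net moment of existing loads = 77.7 N·m counterclockwise.
The load weighs 65.9 × 10 = 659 N and must supply an equal clockwise moment, so its lever arm about the fulcrum is 77.7 / 659 = 0.118 m.
That puts it at 1 + 0.118 = 1.12 m from the left end.

x ≈ 1.12 m from the left end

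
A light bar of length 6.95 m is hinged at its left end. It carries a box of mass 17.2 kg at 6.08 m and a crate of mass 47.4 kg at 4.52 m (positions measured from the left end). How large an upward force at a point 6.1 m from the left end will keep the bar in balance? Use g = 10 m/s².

F ≈ 523 N

About the left end:
Box: 17.2 × 10 = 172 N down at 6.08 m → arm 6.08 m, τ = 172 × 6.08 = 1046 N·m clockwise.
Crate: 47.4 × 10 = 474 N down at 4.52 m → arm 4.52 m, τ = 474 × 4.52 = 2142 N·m clockwise.
Net moment of the loads = 3188 N·m clockwise.
The upward force F acts at a point 6.1 m from the left end, arm 6.1 m, giving F × 6.1 counterclockwise.
Balancing moments: F × 6.1 = 3188, giving F = 3188 / 6.1 = 523 N.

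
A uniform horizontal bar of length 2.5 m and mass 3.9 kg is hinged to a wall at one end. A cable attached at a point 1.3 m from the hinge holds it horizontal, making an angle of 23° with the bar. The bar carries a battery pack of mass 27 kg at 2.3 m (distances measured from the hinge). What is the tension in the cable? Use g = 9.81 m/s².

T ≈ 1290 N

Take moments about the hinge.
Beam weight: 3.9 × 9.81 = 38.26 N down at 1.25 m → arm 1.25 m, τ = 38.26 × 1.25 = 47.82 N·m clockwise.
Battery pack: 27 × 9.81 = 264.9 N down at 2.3 m → arm 2.3 m, τ = 264.9 × 2.3 = 609.3 N·m clockwise.
Total clockwise load moment = 657.1 N·m.
The cable tension T acts at 1.3 m; only its component perpendicular to the bar, T sinθ, produces torque. sin 23° = 0.3907.
Στ = 0 ⇒ T × 1.3 × 0.3907 = 657.1 ⇒ T = 657.1 / 0.5079 = 1290 N.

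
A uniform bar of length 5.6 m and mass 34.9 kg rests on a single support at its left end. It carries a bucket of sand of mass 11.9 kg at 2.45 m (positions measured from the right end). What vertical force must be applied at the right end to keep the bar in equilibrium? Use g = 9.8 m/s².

F ≈ 237 N

Take moments about the left end.
Beam weight: 34.9 × 9.8 = 342 N down at 2.8 m → arm 2.8 m, τ = 342 × 2.8 = 957.6 N·m clockwise.
Bucket of sand: 11.9 × 9.8 = 116.6 N down at 2.45 m → arm 3.15 m, τ = 116.6 × 3.15 = 367.3 N·m clockwise.
Net moment of the loads = 1325 N·m clockwise.
The upward force F acts at the right end, arm 5.6 m, giving F × 5.6 counterclockwise.
Στ = 0 ⇒ F × 5.6 = 1325 ⇒ F = 1325 / 5.6 = 237 N.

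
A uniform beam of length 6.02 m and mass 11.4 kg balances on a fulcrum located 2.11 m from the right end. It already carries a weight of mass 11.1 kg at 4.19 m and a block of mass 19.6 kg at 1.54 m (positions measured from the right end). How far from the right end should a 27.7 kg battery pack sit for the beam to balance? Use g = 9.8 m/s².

Take moments about the fulcrum (at 2.11 m from the right end).
Beam weight: 11.4 × 9.8 = 111.7 N down at 3.01 m → arm 0.9 m, τ = 111.7 × 0.9 = 100.5 N·m counterclockwise.
Weight: 11.1 × 9.8 = 108.8 N down at 4.19 m → arm 2.08 m, τ = 108.8 × 2.08 = 226.3 N·m counterclockwise.
Block: 19.6 × 9.8 = 192.1 N down at 1.54 m → arm 0.57 m, τ = 192.1 × 0.57 = 109.5 N·m clockwise.
Net moment of existing loads = 217.3 N·m counterclockwise.
The battery pack weighs 27.7 × 9.8 = 271.5 N and must supply an equal clockwise moment, so its lever arm about the fulcrum is 217.3 / 271.5 = 0.8 m.
That puts it at 2.11 − 0.8 = 1.31 m from the right end.

x ≈ 1.31 m from the right end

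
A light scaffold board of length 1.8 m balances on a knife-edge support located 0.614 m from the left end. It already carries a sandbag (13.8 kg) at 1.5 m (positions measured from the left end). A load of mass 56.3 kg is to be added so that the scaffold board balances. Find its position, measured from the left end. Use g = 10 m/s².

x ≈ 0.397 m from the left end

Choose the knife-edge support (at 0.614 m from the left end) as the axis so the support reaction has zero arm there.
Sandbag: 13.8 × 10 = 138 N down at 1.5 m → arm 0.886 m, τ = 138 × 0.886 = 122.3 N·m clockwise.
Net moment of existing loads = 122.3 N·m clockwise.
The load weighs 56.3 × 10 = 563 N and must supply an equal counterclockwise moment, so its lever arm about the knife-edge support is 122.3 / 563 = 0.217 m.
That puts it at 0.614 − 0.217 = 0.397 m from the left end.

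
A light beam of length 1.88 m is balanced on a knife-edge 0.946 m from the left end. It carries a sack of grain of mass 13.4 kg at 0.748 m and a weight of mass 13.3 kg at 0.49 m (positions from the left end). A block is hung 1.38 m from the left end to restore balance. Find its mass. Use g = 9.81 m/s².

m ≈ 20.1 kg

Choose the knife-edge (at 0.946 m from the left end) as the axis so the support reaction has zero arm there.
Sack of grain: 13.4 × 9.81 = 131.5 N down at 0.748 m → arm 0.198 m, τ = 131.5 × 0.198 = 26.04 N·m counterclockwise.
Weight: 13.3 × 9.81 = 130.5 N down at 0.49 m → arm 0.456 m, τ = 130.5 × 0.456 = 59.51 N·m counterclockwise.
Net moment of known loads = 85.55 N·m counterclockwise.
An unknown mass m at 1.38 m has arm 0.434 m; its moment is m·g·0.434 clockwise.
Στ = 0 ⇒ m × 9.81 × 0.434 = 85.55 ⇒ m = 85.55 / (9.81 × 0.434) = 20.1 kg.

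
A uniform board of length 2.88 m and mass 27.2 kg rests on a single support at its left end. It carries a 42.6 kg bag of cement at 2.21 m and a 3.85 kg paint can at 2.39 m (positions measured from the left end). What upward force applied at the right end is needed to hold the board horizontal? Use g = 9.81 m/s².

F ≈ 485 N

Taking torques about the left end:
Beam weight: 27.2 × 9.81 = 266.8 N down at 1.44 m → arm 1.44 m, τ = 266.8 × 1.44 = 384.2 N·m clockwise.
Bag of cement: 42.6 × 9.81 = 417.9 N down at 2.21 m → arm 2.21 m, τ = 417.9 × 2.21 = 923.6 N·m clockwise.
Paint can: 3.85 × 9.81 = 37.77 N down at 2.39 m → arm 2.39 m, τ = 37.77 × 2.39 = 90.27 N·m clockwise.
Net moment of the loads = 1398 N·m clockwise.
The upward force F acts at the right end, arm 2.88 m, giving F × 2.88 counterclockwise.
Setting net torque to zero: F × 2.88 = 1398 → F = 1398 / 2.88 = 485 N.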